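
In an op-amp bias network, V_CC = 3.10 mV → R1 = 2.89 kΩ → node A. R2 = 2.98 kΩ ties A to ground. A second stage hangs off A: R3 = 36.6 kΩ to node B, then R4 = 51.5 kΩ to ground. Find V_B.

Looking into the second stage from A: R3 + R4 = 88.10 kΩ appears in parallel with R2.
Effective lower resistance at A: R2 ‖ 88.10 = 2.882 kΩ.
First divider: V_A = V_CC · 2.882/(2.89 + 2.882) = 1.548 mV.
Stage 2 is unloaded, so V_B = V_A · R4/(R3+R4) = 1.548 × 51.5/88.10 = 0.9049 mV.

V_B ≈ 0.905 mV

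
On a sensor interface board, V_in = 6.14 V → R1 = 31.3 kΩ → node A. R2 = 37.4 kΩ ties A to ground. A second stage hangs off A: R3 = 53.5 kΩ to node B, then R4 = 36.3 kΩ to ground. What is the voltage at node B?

The second stage (R3 + R4 = 89.80 kΩ) loads node A in parallel with R2.
R2 ‖ (R3+R4) = 26.40 kΩ.
V_A = 6.14 × 26.40/(31.3 + 26.40) = 2.809 V.
Stage 2 is unloaded, so V_B = V_A · R4/(R3+R4) = 2.809 × 36.3/89.80 = 1.136 V.

V_B ≈ 1.14 V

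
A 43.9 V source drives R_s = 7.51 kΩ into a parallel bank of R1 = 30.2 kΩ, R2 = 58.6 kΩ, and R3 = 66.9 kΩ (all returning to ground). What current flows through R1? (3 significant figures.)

I ≈ 0.976 mA

Parallel bank: R_p = 1/(1/30.2 + 1/58.6 + 1/66.9) = 15.36 kΩ.
V_A = 43.9 × 15.36/22.87 = 29.48 V.
Branch current I = V_A/R1 = 29.48/30.2 = 0.9762 mA.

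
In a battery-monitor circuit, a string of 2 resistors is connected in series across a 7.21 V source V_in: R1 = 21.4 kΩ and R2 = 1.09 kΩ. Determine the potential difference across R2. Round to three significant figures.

Series total: ΣR = 21.4 + 1.09 = 22.49 kΩ.
By the voltage-divider rule, V = 7.21 × 1.090/22.49 = 0.3494 V.

V ≈ 0.349 V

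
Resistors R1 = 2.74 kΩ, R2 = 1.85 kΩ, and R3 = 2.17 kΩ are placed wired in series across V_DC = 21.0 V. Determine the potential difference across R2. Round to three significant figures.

Total series resistance ΣR = 2.74 + 1.85 + 2.17 = 6.760 kΩ.
Voltage divider: V = V_DC · (1.850 / 6.760) = 21.0 × 0.2737 = 5.747 V.

V ≈ 5.75 V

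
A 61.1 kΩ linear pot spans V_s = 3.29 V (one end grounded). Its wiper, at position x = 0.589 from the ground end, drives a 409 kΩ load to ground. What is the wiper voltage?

V_out ≈ 1.87 V

Lower segment x·R_p = 35.99 kΩ; upper segment (1−x)·R_p = 25.11 kΩ.
R_L loads the lower segment: effective lower R = 33.08 kΩ.
Loaded-divider output: V_out = 3.29 × 0.5684 = 1.870 V.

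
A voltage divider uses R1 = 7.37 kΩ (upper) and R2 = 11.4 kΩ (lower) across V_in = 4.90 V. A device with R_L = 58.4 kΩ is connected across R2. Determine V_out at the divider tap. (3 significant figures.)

V_out ≈ 2.76 V

First combine the lower leg with the load: R2 ‖ R_L = 9.538 kΩ.
Then V_out = V_in · R2'/(R1 + R2') = 4.90 × 9.538/16.91 = 2.764 V.
(Unloaded it would be 2.98 V; the load pulls it down.)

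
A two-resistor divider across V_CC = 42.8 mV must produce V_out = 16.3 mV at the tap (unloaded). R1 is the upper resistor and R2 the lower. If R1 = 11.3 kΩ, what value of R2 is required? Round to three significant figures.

R2 ≈ 6.95 kΩ

The divider ratio is R2/(R1+R2) = 16.3/42.8 = 0.3808.
R2 = R1 · 0.3808/(1 − 0.3808) = 6.951 kΩ.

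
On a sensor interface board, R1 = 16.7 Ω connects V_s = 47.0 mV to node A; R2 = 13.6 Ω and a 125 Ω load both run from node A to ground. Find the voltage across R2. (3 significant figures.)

The load sits in parallel with R2, giving an effective lower resistance R2' = R2·R_L/(R2+R_L) = 12.27 Ω.
Then V_out = V_s · R2'/(R1 + R2') = 47.0 × 12.27/28.97 = 19.90 mV.

V_out ≈ 19.9 mV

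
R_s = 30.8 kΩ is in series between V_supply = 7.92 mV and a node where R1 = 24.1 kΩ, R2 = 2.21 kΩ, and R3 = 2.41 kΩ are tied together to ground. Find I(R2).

Parallel bank: R_p = 1/(1/24.1 + 1/2.21 + 1/2.41) = 1.100 kΩ.
Node voltage V_A = V_supply · R_p/(R_s + R_p) = 7.92 × 0.03449 = 0.2732 mV.
Branch current I = V_A/R2 = 0.2732/2.21 = 0.1236 µA.
(Check via current divider: I_total = 0.2483 µA; share G_k/ΣG = 0.4978 → same result.)

I ≈ 0.124 µA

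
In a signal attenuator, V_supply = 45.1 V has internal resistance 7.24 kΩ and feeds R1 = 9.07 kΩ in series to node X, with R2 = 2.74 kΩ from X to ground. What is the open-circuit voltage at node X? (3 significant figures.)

V_th ≈ 6.49 V

R1' = 7.24 + 9.07 = 16.31 kΩ (source resistance + R1).
V_th is the unloaded tap voltage: V_supply · R2/(R1'+R2) = 45.1 × 0.1438 = 6.487 V.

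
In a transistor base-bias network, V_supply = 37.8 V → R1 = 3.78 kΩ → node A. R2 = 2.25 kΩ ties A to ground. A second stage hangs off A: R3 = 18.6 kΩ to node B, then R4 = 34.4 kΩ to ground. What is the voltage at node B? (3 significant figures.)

V_B ≈ 8.92 V

Node A sees R2 in parallel with the series input of stage 2, R3 + R4 = 53.00 kΩ.
R2 ‖ (R3+R4) = 2.158 kΩ.
So V_A = 37.8 × 0.3635 = 13.74 V.
V_B = V_A × 0.6491 = 8.917 V.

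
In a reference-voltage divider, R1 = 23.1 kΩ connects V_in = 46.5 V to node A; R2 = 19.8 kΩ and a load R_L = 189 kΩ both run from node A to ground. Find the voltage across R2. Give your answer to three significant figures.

V_out ≈ 20.3 V

R2 ‖ R_L = (19.8 × 189)/(19.8 + 189) = 17.92 kΩ.
Voltage divider with the loaded lower leg: V_out = 46.5 × 17.92/(23.1 + 17.92) = 46.5 × 0.4369 = 20.32 V.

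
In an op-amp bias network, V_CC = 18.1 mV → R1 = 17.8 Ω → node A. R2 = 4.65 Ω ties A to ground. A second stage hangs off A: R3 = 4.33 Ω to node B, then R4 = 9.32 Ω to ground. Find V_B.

V_B ≈ 2.02 mV

Node A sees R2 in parallel with the series input of stage 2, R3 + R4 = 13.65 Ω.
R2 ‖ (R3+R4) = 3.468 Ω.
So V_A = 18.1 × 0.1631 = 2.952 mV.
V_B = V_A × 0.6828 = 2.015 mV.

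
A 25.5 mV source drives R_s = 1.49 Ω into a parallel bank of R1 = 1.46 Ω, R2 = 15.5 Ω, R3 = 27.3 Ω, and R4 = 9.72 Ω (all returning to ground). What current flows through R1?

Combine the parallel branches: R_p = (1/1.46 + 1/15.5 + 1/27.3 + 1/9.72)⁻¹ = 1.125 Ω.
V_A by voltage divider: V_A = 25.5 × 1.125/(1.49 + 1.125) = 10.97 mV.
I(R1) = V_A / R1 = 10.97/1.46 = 7.514 mA.

I ≈ 7.51 mA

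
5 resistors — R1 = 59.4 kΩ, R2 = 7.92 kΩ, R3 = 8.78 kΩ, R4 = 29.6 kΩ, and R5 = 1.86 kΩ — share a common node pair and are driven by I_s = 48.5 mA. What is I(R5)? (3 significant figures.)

Conductances: ΣG = 1/59.4 + 1/7.92 + 1/8.78 + 1/29.6 + 1/1.86 = 0.8284 (1/kΩ).
R5 takes the fraction G_k/ΣG = 0.5376/0.8284 = 0.6490, so I = 48.5 × 0.6490 = 31.48 mA.

I ≈ 31.5 mA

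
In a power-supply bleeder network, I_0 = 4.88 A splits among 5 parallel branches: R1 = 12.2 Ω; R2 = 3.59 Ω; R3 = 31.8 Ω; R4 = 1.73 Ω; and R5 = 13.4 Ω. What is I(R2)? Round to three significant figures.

I ≈ 1.30 A

ΣG = 1/12.2 + 1/3.59 + 1/31.8 + 1/1.73 + 1/13.4 = 1.045.
R2 takes the fraction G_k/ΣG = 0.2786/1.045 = 0.2667, so I = 4.88 × 0.2667 = 1.301 A.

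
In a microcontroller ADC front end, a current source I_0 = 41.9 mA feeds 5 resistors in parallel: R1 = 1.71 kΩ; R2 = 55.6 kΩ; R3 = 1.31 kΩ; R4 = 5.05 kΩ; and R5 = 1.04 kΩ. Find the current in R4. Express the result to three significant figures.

I ≈ 3.29 mA

Total conductance ΣG = 1/1.71 + 1/55.6 + 1/1.31 + 1/5.05 + 1/1.04 = 2.526 (units of 1/kΩ).
R4 takes the fraction G_k/ΣG = 0.1980/2.526 = 0.07840, so I = 41.9 × 0.07840 = 3.285 mA.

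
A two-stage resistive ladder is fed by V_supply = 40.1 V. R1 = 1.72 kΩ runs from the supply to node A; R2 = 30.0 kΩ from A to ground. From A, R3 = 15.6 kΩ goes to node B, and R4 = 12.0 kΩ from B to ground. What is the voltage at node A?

V_A ≈ 35.8 V

Looking into the second stage from A: R3 + R4 = 27.60 kΩ appears in parallel with R2.
R2 ‖ (R3+R4) = 14.38 kΩ.
First divider: V_A = V_supply · 14.38/(1.72 + 14.38) = 35.81 V.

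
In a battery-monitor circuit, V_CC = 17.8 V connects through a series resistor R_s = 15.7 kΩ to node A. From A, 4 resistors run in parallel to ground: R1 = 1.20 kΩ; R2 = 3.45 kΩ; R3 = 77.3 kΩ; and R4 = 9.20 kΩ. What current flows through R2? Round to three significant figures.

Parallel bank: R_p = 1/(1/1.20 + 1/3.45 + 1/77.3 + 1/9.20) = 0.8033 kΩ.
V_A by voltage divider: V_A = 17.8 × 0.8033/(15.7 + 0.8033) = 0.8664 V.
Branch current I = V_A/R2 = 0.8664/3.45 = 0.2511 mA.

I ≈ 0.251 mA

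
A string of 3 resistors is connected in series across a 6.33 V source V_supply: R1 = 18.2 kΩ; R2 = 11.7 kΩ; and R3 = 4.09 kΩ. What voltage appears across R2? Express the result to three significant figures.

V ≈ 2.18 V

ΣR = 18.2 + 11.7 + 4.09 = 33.99 kΩ.
By the voltage-divider rule, V = 6.33 × 11.70/33.99 = 2.179 V.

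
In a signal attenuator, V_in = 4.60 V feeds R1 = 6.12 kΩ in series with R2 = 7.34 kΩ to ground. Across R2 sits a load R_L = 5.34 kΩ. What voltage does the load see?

V_out ≈ 1.54 V

First combine the lower leg with the load: R2 ‖ R_L = 3.091 kΩ.
Now apply the divider: V_out = 4.60 × 0.3356 = 1.544 V.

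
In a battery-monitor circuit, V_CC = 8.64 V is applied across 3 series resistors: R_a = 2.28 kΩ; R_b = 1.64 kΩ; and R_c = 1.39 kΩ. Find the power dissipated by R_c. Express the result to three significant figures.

ΣR = 5.310 kΩ → I = 8.64/5.310 = 1.627 mA.
V(R_c) = I·R = 2.262 V; P = V·I = 2.262 × 1.627 = 3.680 mW.

P ≈ 3.68 mW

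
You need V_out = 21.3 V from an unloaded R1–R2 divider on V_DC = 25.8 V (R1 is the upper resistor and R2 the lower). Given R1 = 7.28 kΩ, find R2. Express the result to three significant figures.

R2 ≈ 34.5 kΩ

Required fraction k = V_out/V_DC = 0.8256.
R2 = R1 · 0.8256/(1 − 0.8256) = 34.46 kΩ.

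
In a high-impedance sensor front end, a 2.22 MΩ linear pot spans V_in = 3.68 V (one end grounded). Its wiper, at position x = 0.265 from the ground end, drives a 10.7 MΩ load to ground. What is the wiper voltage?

V_out ≈ 0.937 V

The pot divides into 1.632 MΩ above the wiper and 0.5883 MΩ below.
Lower segment in parallel with the load: 0.5883 ‖ 10.7 = 0.5576 MΩ.
V_out = 3.68 × 0.5576/(1.632 + 0.5576) = 0.9373 V.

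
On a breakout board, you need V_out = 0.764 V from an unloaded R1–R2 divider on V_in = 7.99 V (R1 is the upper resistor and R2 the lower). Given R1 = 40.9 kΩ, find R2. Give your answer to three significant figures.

R2 ≈ 4.32 kΩ

V_out/V_in = R2/(R1+R2) = 0.09562.
R2 = R1 · 0.09562/(1 − 0.09562) = 4.324 kΩ.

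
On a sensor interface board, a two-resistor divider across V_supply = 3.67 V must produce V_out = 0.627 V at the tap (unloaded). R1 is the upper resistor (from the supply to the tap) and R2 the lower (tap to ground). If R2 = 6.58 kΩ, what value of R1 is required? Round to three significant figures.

The divider ratio is R2/(R1+R2) = 0.627/3.67 = 0.1708.
So R1 = R2 · (V_supply/V_out − 1) = 6.58 × (3.67/0.627 − 1) = 6.58 × 4.853 = 31.93 kΩ.

R1 ≈ 31.9 kΩ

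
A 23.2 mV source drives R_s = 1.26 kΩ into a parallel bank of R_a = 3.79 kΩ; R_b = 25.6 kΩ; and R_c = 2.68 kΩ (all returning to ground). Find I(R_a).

I ≈ 3.31 µA

Parallel bank: R_p = 1/(1/3.79 + 1/25.6 + 1/2.68) = 1.479 kΩ.
V_A by voltage divider: V_A = 23.2 × 1.479/(1.26 + 1.479) = 12.53 mV.
I(R_a) = V_A / R_a = 12.53/3.79 = 3.306 µA.
(Equivalently: I_total = 8.470 µA, then current-divider fraction G_k/ΣG = 0.3903.)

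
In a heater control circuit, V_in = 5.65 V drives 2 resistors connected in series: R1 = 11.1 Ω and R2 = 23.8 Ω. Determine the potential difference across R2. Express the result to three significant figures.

V ≈ 3.85 V

ΣR = 11.1 + 23.8 = 34.90 Ω.
V = V_in · R/ΣR = 5.65 × 0.6819 = 3.853 V.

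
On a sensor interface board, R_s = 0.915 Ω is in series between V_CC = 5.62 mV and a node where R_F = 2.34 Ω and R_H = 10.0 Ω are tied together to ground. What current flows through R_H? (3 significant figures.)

I ≈ 0.379 mA

Combine the parallel branches: R_p = (1/2.34 + 1/10.0)⁻¹ = 1.896 Ω.
V_A = 5.62 × 1.896/2.811 = 3.791 mV.
I(R_H) = V_A / R_H = 3.791/10.0 = 0.3791 mA.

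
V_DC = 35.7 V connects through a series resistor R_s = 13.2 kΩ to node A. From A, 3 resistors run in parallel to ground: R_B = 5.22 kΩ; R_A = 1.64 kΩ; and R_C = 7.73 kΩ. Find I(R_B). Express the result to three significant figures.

Combine the parallel branches: R_p = (1/5.22 + 1/1.64 + 1/7.73)⁻¹ = 1.074 kΩ.
V_A by voltage divider: V_A = 35.7 × 1.074/(13.2 + 1.074) = 2.687 V.
I(R_B) = V_A / R_B = 2.687/5.22 = 0.5148 mA.
(Equivalently: I_total = 2.501 mA, then current-divider fraction G_k/ΣG = 0.2058.)

I ≈ 0.515 mA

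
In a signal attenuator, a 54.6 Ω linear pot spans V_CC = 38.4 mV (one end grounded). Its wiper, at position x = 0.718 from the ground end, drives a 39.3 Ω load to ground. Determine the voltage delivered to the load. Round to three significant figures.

V_out ≈ 21.5 mV

Split the track: R_lower = x·R_p = 39.20 Ω, R_upper = (1−x)·R_p = 15.40 Ω.
Lower segment in parallel with the load: 39.20 ‖ 39.3 = 19.63 Ω.
Then V_out = V_CC · 19.63/(15.40 + 19.63) = 21.52 mV.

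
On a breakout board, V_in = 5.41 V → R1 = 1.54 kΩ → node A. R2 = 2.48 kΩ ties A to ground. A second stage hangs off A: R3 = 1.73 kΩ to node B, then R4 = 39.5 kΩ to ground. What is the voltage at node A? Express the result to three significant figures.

V_A ≈ 3.26 V

Node A sees R2 in parallel with the series input of stage 2, R3 + R4 = 41.23 kΩ.
Effective lower resistance at A: R2 ‖ 41.23 = 2.339 kΩ.
First divider: V_A = V_in · 2.339/(1.54 + 2.339) = 3.262 V.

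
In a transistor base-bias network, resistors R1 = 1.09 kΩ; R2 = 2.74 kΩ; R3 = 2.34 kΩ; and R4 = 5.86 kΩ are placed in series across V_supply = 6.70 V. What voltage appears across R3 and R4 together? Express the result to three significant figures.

Total series resistance ΣR = 1.09 + 2.74 + 2.34 + 5.86 = 12.03 kΩ.
R_{R3..R4} = 2.34 + 5.86 = 8.200 kΩ.
Voltage divider: V = V_supply · (8.200 / 12.03) = 6.70 × 0.6816 = 4.567 V.

V ≈ 4.57 V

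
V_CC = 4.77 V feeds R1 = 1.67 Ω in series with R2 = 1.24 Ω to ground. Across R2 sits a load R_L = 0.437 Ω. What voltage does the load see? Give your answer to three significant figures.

V_out ≈ 0.773 V

First combine the lower leg with the load: R2 ‖ R_L = 0.3231 Ω.
Voltage divider with the loaded lower leg: V_out = 4.77 × 0.3231/(1.67 + 0.3231) = 4.77 × 0.1621 = 0.7733 V.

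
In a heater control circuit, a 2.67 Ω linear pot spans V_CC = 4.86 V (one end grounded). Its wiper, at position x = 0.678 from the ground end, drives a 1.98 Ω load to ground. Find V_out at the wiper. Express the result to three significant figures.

V_out ≈ 2.55 V

Lower segment x·R_p = 1.810 Ω; upper segment (1−x)·R_p = 0.8597 Ω.
Lower segment in parallel with the load: 1.810 ‖ 1.98 = 0.9457 Ω.
Loaded-divider output: V_out = 4.86 × 0.5238 = 2.546 V.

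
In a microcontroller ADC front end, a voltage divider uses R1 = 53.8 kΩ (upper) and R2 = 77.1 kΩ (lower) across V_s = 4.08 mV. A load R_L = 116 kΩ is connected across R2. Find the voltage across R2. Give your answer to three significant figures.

V_out ≈ 1.89 mV

The load sits in parallel with R2, giving an effective lower resistance R2' = R2·R_L/(R2+R_L) = 46.32 kΩ.
Then V_out = V_s · R2'/(R1 + R2') = 4.08 × 46.32/100.1 = 1.888 mV.
(Unloaded it would be 2.40 mV; the load pulls it down.)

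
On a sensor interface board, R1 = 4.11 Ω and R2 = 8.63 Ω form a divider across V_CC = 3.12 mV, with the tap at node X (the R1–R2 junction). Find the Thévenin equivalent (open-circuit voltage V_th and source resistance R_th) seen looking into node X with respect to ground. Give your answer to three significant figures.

V_th is the unloaded tap voltage: V_CC · R2/(R1+R2) = 3.12 × 0.6774 = 2.113 mV.
Looking into X with the source shorted: R_th = R1·R2/(R1+R2) = 4.110 × 8.63/12.74 = 2.784 Ω.

V_th ≈ 2.11 mV, R_th ≈ 2.78 Ω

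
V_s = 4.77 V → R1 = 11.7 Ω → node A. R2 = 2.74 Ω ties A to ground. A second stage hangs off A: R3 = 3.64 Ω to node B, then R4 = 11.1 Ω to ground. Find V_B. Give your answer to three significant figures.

The second stage (R3 + R4 = 14.74 Ω) loads node A in parallel with R2.
R2 ‖ (R3+R4) = 2.311 Ω.
First divider: V_A = V_s · 2.311/(11.7 + 2.311) = 0.7866 V.
V_B = V_A × 0.7531 = 0.5924 V.

V_B ≈ 0.592 V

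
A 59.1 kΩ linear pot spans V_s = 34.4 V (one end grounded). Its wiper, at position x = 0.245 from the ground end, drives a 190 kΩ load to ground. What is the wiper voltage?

Lower segment x·R_p = 14.48 kΩ; upper segment (1−x)·R_p = 44.62 kΩ.
Lower segment in parallel with the load: 14.48 ‖ 190 = 13.45 kΩ.
Then V_out = V_s · 13.45/(44.62 + 13.45) = 7.969 V.

V_out ≈ 7.97 V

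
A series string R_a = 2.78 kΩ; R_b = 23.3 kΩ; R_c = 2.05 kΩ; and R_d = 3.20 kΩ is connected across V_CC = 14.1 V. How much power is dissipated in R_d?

P ≈ 0.648 mW

ΣR = 31.33 kΩ → I = 14.1/31.33 = 0.4500 mA.
V(R_d) = I·R = 1.440 V; P = V·I = 1.440 × 0.4500 = 0.6481 mW.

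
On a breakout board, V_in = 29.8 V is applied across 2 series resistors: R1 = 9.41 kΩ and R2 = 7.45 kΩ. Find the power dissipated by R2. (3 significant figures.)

P ≈ 23.3 mW

ΣR = 16.86 kΩ → I = 29.8/16.86 = 1.767 mA.
P = I²R = 3.124 × 7.45 = 23.27 mW.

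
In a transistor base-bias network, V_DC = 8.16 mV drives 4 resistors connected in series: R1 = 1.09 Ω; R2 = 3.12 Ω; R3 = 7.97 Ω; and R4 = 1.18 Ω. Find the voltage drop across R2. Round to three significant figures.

V ≈ 1.91 mV

Total series resistance ΣR = 1.09 + 3.12 + 7.97 + 1.18 = 13.36 Ω.
By the voltage-divider rule, V = 8.16 × 3.120/13.36 = 1.906 mV.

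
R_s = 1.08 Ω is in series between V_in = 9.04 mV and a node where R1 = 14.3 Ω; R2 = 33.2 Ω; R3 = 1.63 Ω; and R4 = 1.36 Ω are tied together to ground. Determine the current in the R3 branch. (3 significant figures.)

Combine the parallel branches: R_p = (1/14.3 + 1/33.2 + 1/1.63 + 1/1.36)⁻¹ = 0.6902 Ω.
Node voltage V_A = V_in · R_p/(R_s + R_p) = 9.04 × 0.3899 = 3.525 mV.
Branch current I = V_A/R3 = 3.525/1.63 = 2.162 mA.
(Check via current divider: I_total = 5.107 mA; share G_k/ΣG = 0.4234 → same result.)

I ≈ 2.16 mA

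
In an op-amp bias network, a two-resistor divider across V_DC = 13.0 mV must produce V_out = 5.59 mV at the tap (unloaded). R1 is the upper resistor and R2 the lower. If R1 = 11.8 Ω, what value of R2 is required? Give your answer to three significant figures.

R2 ≈ 8.90 Ω

Required fraction k = V_out/V_DC = 0.4300.
Rearranging, R2 = R1·k/(1−k) = 11.8 × 0.7544 = 8.902 Ω.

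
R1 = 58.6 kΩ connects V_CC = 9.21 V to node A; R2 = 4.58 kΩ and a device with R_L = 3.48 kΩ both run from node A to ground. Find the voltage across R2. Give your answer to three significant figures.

V_out ≈ 0.301 V

R2 ‖ R_L = (4.58 × 3.48)/(4.58 + 3.48) = 1.977 kΩ.
Now apply the divider: V_out = 9.21 × 0.03264 = 0.3006 V.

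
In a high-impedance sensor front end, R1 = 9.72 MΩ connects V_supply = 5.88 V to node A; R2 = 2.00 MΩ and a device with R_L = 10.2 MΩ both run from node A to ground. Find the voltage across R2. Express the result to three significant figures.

R2 ‖ R_L = (2.00 × 10.2)/(2.00 + 10.2) = 1.672 MΩ.
Then V_out = V_supply · R2'/(R1 + R2') = 5.88 × 1.672/11.39 = 0.8631 V.

V_out ≈ 0.863 V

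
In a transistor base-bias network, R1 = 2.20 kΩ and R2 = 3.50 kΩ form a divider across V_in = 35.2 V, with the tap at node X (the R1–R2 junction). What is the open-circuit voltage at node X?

V_th is the unloaded tap voltage: V_in · R2/(R1+R2) = 35.2 × 0.6140 = 21.61 V.

V_th ≈ 21.6 V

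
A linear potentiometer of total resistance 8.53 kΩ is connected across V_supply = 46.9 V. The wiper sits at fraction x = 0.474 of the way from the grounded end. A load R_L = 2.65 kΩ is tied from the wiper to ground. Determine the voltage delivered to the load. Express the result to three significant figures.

Split the track: R_lower = x·R_p = 4.043 kΩ, R_upper = (1−x)·R_p = 4.487 kΩ.
R_L loads the lower segment: effective lower R = 1.601 kΩ.
V_out = 46.9 × 1.601/(4.487 + 1.601) = 12.33 V.

V_out ≈ 12.3 V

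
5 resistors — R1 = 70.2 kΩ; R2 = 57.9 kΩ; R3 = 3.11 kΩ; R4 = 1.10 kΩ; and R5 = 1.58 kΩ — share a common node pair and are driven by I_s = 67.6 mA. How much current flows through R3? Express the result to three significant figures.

I ≈ 11.5 mA

ΣG = 1/70.2 + 1/57.9 + 1/3.11 + 1/1.10 + 1/1.58 = 1.895.
By the current-divider rule, I = I_s · G_k/ΣG = 67.6 × 0.1697 = 11.47 mA.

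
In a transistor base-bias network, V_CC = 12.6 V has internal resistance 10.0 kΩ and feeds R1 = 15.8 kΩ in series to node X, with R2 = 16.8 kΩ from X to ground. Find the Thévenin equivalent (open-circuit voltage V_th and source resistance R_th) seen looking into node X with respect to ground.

R1' = 10.0 + 15.8 = 25.80 kΩ (source resistance + R1).
Open-circuit (no load on X): V_th = V_CC · R2/(R1' + R2) = 12.6 × 16.8/(25.80 + 16.8) = 4.969 V.
Zeroing V_CC shorts the top of R1' to ground, so R_th = R1' ‖ R2 = 10.17 kΩ.

V_th ≈ 4.97 V, R_th ≈ 10.2 kΩ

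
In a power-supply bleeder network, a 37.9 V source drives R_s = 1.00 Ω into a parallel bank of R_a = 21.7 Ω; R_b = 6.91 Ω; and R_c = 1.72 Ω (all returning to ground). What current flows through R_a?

I ≈ 0.986 A

Parallel bank: R_p = 1/(1/21.7 + 1/6.91 + 1/1.72) = 1.295 Ω.
V_A by voltage divider: V_A = 37.9 × 1.295/(1.00 + 1.295) = 21.39 V.
I(R_a) = V_A / R_a = 21.39/21.7 = 0.9855 A.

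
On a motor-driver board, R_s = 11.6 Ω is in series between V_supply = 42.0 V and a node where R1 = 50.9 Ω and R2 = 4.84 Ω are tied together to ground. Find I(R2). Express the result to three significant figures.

I ≈ 2.39 A

Equivalent of the parallel group: R_p = 4.420 Ω.
Node voltage V_A = V_supply · R_p/(R_s + R_p) = 42.0 × 0.2759 = 11.59 V.
I(R2) = V_A / R2 = 11.59/4.84 = 2.394 A.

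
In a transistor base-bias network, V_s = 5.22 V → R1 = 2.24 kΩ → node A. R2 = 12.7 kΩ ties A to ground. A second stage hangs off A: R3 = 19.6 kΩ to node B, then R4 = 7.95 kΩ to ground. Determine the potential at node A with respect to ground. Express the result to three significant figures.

Node A sees R2 in parallel with the series input of stage 2, R3 + R4 = 27.55 kΩ.
Effective lower resistance at A: R2 ‖ 27.55 = 8.693 kΩ.
First divider: V_A = V_s · 8.693/(2.24 + 8.693) = 4.150 V.

V_A ≈ 4.15 V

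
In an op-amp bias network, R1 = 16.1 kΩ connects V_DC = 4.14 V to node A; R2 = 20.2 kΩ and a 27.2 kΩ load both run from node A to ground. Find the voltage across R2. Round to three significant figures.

R2 ‖ R_L = (20.2 × 27.2)/(20.2 + 27.2) = 11.59 kΩ.
Then V_out = V_DC · R2'/(R1 + R2') = 4.14 × 11.59/27.69 = 1.733 V.
(Unloaded it would be 2.30 V; the load pulls it down.)

V_out ≈ 1.73 V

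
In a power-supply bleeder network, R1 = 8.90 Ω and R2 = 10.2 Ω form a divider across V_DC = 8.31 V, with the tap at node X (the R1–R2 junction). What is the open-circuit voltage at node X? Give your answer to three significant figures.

V_th ≈ 4.44 V

Open-circuit (no load on X): V_th = V_DC · R2/(R1 + R2) = 8.31 × 10.2/(8.900 + 10.2) = 4.438 V.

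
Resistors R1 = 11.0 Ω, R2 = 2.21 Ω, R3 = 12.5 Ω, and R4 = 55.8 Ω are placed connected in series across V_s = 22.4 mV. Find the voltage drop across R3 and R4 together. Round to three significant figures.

Total series resistance ΣR = 11.0 + 2.21 + 12.5 + 55.8 = 81.51 Ω.
R_{R3..R4} = 12.5 + 55.8 = 68.30 Ω.
Voltage divider: V = V_s · (68.30 / 81.51) = 22.4 × 0.8379 = 18.77 mV.

V ≈ 18.8 mV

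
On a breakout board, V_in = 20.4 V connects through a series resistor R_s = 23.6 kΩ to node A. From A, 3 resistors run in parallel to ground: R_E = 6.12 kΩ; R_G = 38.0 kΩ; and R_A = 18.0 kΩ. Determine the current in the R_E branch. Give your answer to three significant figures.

I ≈ 0.491 mA

Equivalent of the parallel group: R_p = 4.077 kΩ.
Node voltage V_A = V_in · R_p/(R_s + R_p) = 20.4 × 0.1473 = 3.005 V.
Branch current I = V_A/R_E = 3.005/6.12 = 0.4910 mA.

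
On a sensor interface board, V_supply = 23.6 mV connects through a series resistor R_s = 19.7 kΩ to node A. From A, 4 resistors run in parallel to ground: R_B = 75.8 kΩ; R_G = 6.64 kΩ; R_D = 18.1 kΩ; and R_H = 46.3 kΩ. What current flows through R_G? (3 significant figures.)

Combine the parallel branches: R_p = (1/75.8 + 1/6.64 + 1/18.1 + 1/46.3)⁻¹ = 4.156 kΩ.
V_A = 23.6 × 4.156/23.86 = 4.111 mV.
I(R_G) = V_A / R_G = 4.111/6.64 = 0.6191 µA.

I ≈ 0.619 µA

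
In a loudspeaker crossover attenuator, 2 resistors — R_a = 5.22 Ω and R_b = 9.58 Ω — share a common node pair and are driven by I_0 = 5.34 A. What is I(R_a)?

With just two branches, the current splits inversely with resistance.
So I = 5.34 × 9.58/14.80 = 3.457 A.

I ≈ 3.46 A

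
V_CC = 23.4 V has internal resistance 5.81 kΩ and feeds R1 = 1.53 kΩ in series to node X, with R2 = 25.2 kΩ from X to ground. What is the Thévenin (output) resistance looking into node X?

R1' = 5.81 + 1.53 = 7.340 kΩ (source resistance + R1).
With V_CC suppressed (replaced by a short), R_th = R1' ‖ R2 = (7.340 × 25.2)/(7.340 + 25.2) = 5.684 kΩ.

R_th ≈ 5.68 kΩ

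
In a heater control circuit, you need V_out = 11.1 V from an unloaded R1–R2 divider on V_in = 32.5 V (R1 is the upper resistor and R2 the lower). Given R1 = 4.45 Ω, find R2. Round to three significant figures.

The divider ratio is R2/(R1+R2) = 11.1/32.5 = 0.3415.
R2 = R1 · 0.3415/(1 − 0.3415) = 2.308 Ω.

R2 ≈ 2.31 Ω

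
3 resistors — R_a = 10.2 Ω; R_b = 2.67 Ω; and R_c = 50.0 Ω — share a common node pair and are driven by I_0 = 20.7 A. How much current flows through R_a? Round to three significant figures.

Total conductance ΣG = 1/10.2 + 1/2.67 + 1/50.0 = 0.4926 (units of 1/Ω).
Current divider: I(R_a) = I_0 · G_k/ΣG = 20.7 × (0.09804/0.4926) = 20.7 × 0.1990 = 4.120 A.

I ≈ 4.12 A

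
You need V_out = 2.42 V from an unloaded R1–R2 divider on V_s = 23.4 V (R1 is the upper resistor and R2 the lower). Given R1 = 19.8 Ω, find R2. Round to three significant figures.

The divider ratio is R2/(R1+R2) = 2.42/23.4 = 0.1034.
Rearranging, R2 = R1·k/(1−k) = 19.8 × 0.1153 = 2.284 Ω.

R2 ≈ 2.28 Ω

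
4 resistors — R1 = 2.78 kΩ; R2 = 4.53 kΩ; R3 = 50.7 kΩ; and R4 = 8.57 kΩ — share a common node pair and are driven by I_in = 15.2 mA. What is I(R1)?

Conductances: ΣG = 1/2.78 + 1/4.53 + 1/50.7 + 1/8.57 = 0.7169 (1/kΩ).
R1 takes the fraction G_k/ΣG = 0.3597/0.7169 = 0.5018, so I = 15.2 × 0.5018 = 7.627 mA.

I ≈ 7.63 mA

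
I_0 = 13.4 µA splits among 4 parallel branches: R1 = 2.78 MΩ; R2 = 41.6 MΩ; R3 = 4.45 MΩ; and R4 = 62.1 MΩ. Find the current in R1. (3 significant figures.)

I ≈ 7.72 µA

Total conductance ΣG = 1/2.78 + 1/41.6 + 1/4.45 + 1/62.1 = 0.6246 (units of 1/MΩ).
By the current-divider rule, I = I_0 · G_k/ΣG = 13.4 × 0.5759 = 7.718 µA.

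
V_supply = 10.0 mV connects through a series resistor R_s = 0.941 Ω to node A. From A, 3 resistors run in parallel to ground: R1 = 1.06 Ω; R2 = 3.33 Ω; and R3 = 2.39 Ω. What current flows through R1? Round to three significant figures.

Parallel bank: R_p = 1/(1/1.06 + 1/3.33 + 1/2.39) = 0.6016 Ω.
V_A by voltage divider: V_A = 10.0 × 0.6016/(0.941 + 0.6016) = 3.900 mV.
Branch current I = V_A/R1 = 3.900/1.06 = 3.679 mA.

I ≈ 3.68 mA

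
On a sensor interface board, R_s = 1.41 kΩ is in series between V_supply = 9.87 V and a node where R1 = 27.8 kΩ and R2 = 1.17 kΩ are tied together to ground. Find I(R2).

Combine the parallel branches: R_p = (1/27.8 + 1/1.17)⁻¹ = 1.123 kΩ.
V_A by voltage divider: V_A = 9.87 × 1.123/(1.41 + 1.123) = 4.375 V.
I(R2) = V_A / R2 = 4.375/1.17 = 3.740 mA.

I ≈ 3.74 mA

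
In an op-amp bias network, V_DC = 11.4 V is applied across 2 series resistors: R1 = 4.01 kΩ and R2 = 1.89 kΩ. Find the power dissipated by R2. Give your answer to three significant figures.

P ≈ 7.06 mW

The common current is I = 11.4/5.900 = 1.932 mA.
P = I²R = 3.733 × 1.89 = 7.056 mW.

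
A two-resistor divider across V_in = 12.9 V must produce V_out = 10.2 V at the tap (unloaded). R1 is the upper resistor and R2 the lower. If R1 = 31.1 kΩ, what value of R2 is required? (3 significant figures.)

R2 ≈ 117 kΩ

Required fraction k = V_out/V_in = 0.7907.
R2 = R1 · 0.7907/(1 − 0.7907) = 117.5 kΩ.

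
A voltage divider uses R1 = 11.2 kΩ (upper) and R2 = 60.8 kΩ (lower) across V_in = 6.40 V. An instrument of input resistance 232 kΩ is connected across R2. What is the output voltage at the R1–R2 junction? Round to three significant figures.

R2 ‖ R_L = (60.8 × 232)/(60.8 + 232) = 48.17 kΩ.
Then V_out = V_in · R2'/(R1 + R2') = 6.40 × 48.17/59.37 = 5.193 V.

V_out ≈ 5.19 V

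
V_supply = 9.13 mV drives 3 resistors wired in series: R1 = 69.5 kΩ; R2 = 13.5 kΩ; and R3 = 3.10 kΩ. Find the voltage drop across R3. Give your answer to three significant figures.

V ≈ 0.329 mV

Series total: ΣR = 69.5 + 13.5 + 3.10 = 86.10 kΩ.
By the voltage-divider rule, V = 9.13 × 3.100/86.10 = 0.3287 mV.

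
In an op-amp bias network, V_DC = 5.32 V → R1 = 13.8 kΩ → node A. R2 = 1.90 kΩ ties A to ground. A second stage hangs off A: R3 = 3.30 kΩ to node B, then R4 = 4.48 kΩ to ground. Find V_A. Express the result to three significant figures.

The second stage (R3 + R4 = 7.780 kΩ) loads node A in parallel with R2.
Effective lower resistance at A: R2 ‖ 7.780 = 1.527 kΩ.
So V_A = 5.32 × 0.09963 = 0.5300 V.

V_A ≈ 0.530 V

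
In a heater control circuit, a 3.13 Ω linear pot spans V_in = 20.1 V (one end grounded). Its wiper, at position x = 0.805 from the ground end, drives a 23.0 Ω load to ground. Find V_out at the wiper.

V_out ≈ 15.8 V

Lower segment x·R_p = 2.520 Ω; upper segment (1−x)·R_p = 0.6103 Ω.
Lower segment in parallel with the load: 2.520 ‖ 23.0 = 2.271 Ω.
V_out = 20.1 × 2.271/(0.6103 + 2.271) = 15.84 V.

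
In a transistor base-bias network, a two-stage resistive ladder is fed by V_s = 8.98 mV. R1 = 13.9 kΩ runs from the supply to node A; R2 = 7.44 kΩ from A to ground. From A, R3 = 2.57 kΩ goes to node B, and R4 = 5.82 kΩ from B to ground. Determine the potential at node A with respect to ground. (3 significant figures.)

The second stage (R3 + R4 = 8.390 kΩ) loads node A in parallel with R2.
R2 ‖ (R3+R4) = 3.943 kΩ.
V_A = 8.98 × 3.943/(13.9 + 3.943) = 1.985 mV.

V_A ≈ 1.98 mV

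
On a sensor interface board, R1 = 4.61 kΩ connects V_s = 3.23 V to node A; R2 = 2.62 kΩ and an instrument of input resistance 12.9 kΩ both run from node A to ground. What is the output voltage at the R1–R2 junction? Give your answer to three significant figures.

V_out ≈ 1.04 V

First combine the lower leg with the load: R2 ‖ R_L = 2.178 kΩ.
Then V_out = V_s · R2'/(R1 + R2') = 3.23 × 2.178/6.788 = 1.036 V.
(Unloaded it would be 1.17 V; the load pulls it down.)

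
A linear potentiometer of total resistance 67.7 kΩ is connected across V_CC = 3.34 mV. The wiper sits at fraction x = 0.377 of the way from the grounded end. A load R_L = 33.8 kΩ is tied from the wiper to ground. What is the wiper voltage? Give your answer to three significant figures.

V_out ≈ 0.856 mV

The pot divides into 42.18 kΩ above the wiper and 25.52 kΩ below.
(x·R_p) ‖ R_L = 14.54 kΩ.
V_out = 3.34 × 14.54/(42.18 + 14.54) = 0.8563 mV.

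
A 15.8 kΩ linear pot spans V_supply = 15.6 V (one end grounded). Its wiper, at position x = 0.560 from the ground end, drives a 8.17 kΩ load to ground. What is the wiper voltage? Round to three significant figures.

V_out ≈ 5.92 V

The pot divides into 6.952 kΩ above the wiper and 8.848 kΩ below.
Lower segment in parallel with the load: 8.848 ‖ 8.17 = 4.248 kΩ.
Loaded-divider output: V_out = 15.6 × 0.3793 = 5.917 V.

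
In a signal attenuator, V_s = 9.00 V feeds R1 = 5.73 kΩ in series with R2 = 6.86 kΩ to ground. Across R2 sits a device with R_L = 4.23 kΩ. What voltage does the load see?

V_out ≈ 2.82 V

R2 ‖ R_L = (6.86 × 4.23)/(6.86 + 4.23) = 2.617 kΩ.
Then V_out = V_s · R2'/(R1 + R2') = 9.00 × 2.617/8.347 = 2.821 V.
(Unloaded it would be 4.90 V; the load pulls it down.)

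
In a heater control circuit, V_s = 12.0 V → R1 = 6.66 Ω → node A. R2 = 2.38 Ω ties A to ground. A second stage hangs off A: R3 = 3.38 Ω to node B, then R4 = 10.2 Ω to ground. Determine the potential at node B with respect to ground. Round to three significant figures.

Looking into the second stage from A: R3 + R4 = 13.58 Ω appears in parallel with R2.
Effective lower resistance at A: R2 ‖ 13.58 = 2.025 Ω.
So V_A = 12.0 × 0.2332 = 2.798 V.
Then the unloaded second divider: V_B = V_A × R4/(R3+R4) = 2.798 × 0.7511 = 2.102 V.

V_B ≈ 2.10 V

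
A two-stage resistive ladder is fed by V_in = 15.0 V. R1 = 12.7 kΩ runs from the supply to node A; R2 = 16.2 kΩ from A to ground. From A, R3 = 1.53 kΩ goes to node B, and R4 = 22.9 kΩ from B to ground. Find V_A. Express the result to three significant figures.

V_A ≈ 6.51 V

Node A sees R2 in parallel with the series input of stage 2, R3 + R4 = 24.43 kΩ.
R2 ‖ (R3+R4) = 9.741 kΩ.
First divider: V_A = V_in · 9.741/(12.7 + 9.741) = 6.511 V.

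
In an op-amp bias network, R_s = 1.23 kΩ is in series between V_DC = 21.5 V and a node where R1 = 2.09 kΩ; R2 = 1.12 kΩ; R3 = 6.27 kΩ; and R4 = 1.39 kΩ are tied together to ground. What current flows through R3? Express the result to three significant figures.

Combine the parallel branches: R_p = (1/2.09 + 1/1.12 + 1/6.27 + 1/1.39)⁻¹ = 0.4444 kΩ.
V_A = 21.5 × 0.4444/1.674 = 5.706 V.
I(R3) = V_A / R3 = 5.706/6.27 = 0.9101 mA.
(Check via current divider: I_total = 12.84 mA; share G_k/ΣG = 0.07088 → same result.)

I ≈ 0.910 mA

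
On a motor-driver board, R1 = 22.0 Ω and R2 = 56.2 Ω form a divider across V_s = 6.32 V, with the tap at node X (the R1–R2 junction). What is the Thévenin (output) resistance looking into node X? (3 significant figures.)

Looking into X with the source shorted: R_th = R1·R2/(R1+R2) = 22.00 × 56.2/78.20 = 15.81 Ω.

R_th ≈ 15.8 Ω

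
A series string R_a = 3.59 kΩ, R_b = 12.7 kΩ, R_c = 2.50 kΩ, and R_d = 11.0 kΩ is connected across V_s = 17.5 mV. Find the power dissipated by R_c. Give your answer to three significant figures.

P ≈ 0.863 nW

ΣR = 29.79 kΩ → I = 17.5/29.79 = 0.5874 µA.
P = I²R = 0.3451 × 2.50 = 0.8627 nW.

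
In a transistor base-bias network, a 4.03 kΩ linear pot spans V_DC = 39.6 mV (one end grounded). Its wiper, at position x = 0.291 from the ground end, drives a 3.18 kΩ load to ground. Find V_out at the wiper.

Split the track: R_lower = x·R_p = 1.173 kΩ, R_upper = (1−x)·R_p = 2.857 kΩ.
Lower segment in parallel with the load: 1.173 ‖ 3.18 = 0.8568 kΩ.
Loaded-divider output: V_out = 39.6 × 0.2307 = 9.135 mV.

V_out ≈ 9.14 mV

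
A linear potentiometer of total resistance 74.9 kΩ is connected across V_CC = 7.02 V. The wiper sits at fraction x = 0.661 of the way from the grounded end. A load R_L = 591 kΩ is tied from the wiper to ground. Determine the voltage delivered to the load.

Split the track: R_lower = x·R_p = 49.51 kΩ, R_upper = (1−x)·R_p = 25.39 kΩ.
(x·R_p) ‖ R_L = 45.68 kΩ.
Loaded-divider output: V_out = 7.02 × 0.6427 = 4.512 V.
(Unloaded: V_out = x·V_CC = 4.64 V.)

V_out ≈ 4.51 V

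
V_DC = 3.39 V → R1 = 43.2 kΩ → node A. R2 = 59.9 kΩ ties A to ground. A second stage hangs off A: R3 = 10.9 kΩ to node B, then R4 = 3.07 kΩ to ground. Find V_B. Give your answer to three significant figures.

V_B ≈ 0.155 V

The second stage (R3 + R4 = 13.97 kΩ) loads node A in parallel with R2.
Effective lower resistance at A: R2 ‖ 13.97 = 11.33 kΩ.
First divider: V_A = V_DC · 11.33/(43.2 + 11.33) = 0.7043 V.
Stage 2 is unloaded, so V_B = V_A · R4/(R3+R4) = 0.7043 × 3.07/13.97 = 0.1548 V.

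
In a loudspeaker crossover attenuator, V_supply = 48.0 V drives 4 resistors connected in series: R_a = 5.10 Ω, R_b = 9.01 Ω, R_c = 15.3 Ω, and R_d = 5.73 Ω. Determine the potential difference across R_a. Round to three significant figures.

V ≈ 6.97 V

Series total: ΣR = 5.10 + 9.01 + 15.3 + 5.73 = 35.14 Ω.
Voltage divider: V = V_supply · (5.100 / 35.14) = 48.0 × 0.1451 = 6.966 V.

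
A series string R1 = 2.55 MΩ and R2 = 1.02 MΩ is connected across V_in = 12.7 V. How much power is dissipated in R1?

ΣR = 3.570 MΩ → I = 12.7/3.570 = 3.557 µA.
V(R1) = I·R = 9.071 V; P = V·I = 9.071 × 3.557 = 32.27 µW.

P ≈ 32.3 µW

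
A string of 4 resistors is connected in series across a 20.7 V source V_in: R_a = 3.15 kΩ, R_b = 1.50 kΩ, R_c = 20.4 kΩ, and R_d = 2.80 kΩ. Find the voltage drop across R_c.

Series total: ΣR = 3.15 + 1.50 + 20.4 + 2.80 = 27.85 kΩ.
By the voltage-divider rule, V = 20.7 × 20.40/27.85 = 15.16 V.

V ≈ 15.2 V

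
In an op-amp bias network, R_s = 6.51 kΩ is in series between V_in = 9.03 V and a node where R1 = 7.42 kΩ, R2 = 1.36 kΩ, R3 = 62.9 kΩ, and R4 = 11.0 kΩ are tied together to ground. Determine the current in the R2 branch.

I ≈ 0.902 mA

Combine the parallel branches: R_p = (1/7.42 + 1/1.36 + 1/62.9 + 1/11.0)⁻¹ = 1.024 kΩ.
V_A = 9.03 × 1.024/7.534 = 1.227 V.
I(R2) = V_A / R2 = 1.227/1.36 = 0.9022 mA.
(Check via current divider: I_total = 1.199 mA; share G_k/ΣG = 0.7527 → same result.)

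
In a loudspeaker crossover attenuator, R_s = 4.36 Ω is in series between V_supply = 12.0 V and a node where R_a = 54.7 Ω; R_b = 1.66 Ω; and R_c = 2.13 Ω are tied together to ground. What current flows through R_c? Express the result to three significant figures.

I ≈ 0.979 A

Parallel bank: R_p = 1/(1/54.7 + 1/1.66 + 1/2.13) = 0.9173 Ω.
V_A by voltage divider: V_A = 12.0 × 0.9173/(4.36 + 0.9173) = 2.086 V.
Branch current I = V_A/R_c = 2.086/2.13 = 0.9793 A.
(Check via current divider: I_total = 2.274 A; share G_k/ΣG = 0.4306 → same result.)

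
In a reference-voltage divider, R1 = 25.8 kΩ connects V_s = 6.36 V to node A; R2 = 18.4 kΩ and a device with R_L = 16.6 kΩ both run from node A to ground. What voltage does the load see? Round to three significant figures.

V_out ≈ 1.61 V

The load sits in parallel with R2, giving an effective lower resistance R2' = R2·R_L/(R2+R_L) = 8.727 kΩ.
Voltage divider with the loaded lower leg: V_out = 6.36 × 8.727/(25.8 + 8.727) = 6.36 × 0.2528 = 1.608 V.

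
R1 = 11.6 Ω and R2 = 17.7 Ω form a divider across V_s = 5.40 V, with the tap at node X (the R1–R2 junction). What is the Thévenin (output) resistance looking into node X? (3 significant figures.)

R_th ≈ 7.01 Ω

With V_s suppressed (replaced by a short), R_th = R1 ‖ R2 = (11.60 × 17.7)/(11.60 + 17.7) = 7.008 Ω.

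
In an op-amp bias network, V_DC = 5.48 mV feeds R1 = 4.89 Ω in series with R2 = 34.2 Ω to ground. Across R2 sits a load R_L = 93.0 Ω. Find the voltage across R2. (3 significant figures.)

The load sits in parallel with R2, giving an effective lower resistance R2' = R2·R_L/(R2+R_L) = 25.00 Ω.
Voltage divider with the loaded lower leg: V_out = 5.48 × 25.00/(4.89 + 25.00) = 5.48 × 0.8364 = 4.584 mV.

V_out ≈ 4.58 mV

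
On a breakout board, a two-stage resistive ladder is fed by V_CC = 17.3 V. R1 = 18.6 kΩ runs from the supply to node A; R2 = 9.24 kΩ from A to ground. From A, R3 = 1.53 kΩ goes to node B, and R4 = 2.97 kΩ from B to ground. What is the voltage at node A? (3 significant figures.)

V_A ≈ 2.42 V

The second stage (R3 + R4 = 4.500 kΩ) loads node A in parallel with R2.
Effective lower resistance at A: R2 ‖ 4.500 = 3.026 kΩ.
V_A = 17.3 × 3.026/(18.6 + 3.026) = 2.421 V.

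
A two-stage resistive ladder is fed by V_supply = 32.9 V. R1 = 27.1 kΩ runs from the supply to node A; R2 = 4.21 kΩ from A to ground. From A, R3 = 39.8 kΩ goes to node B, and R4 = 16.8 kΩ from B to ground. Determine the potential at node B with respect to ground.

Looking into the second stage from A: R3 + R4 = 56.60 kΩ appears in parallel with R2.
Effective lower resistance at A: R2 ‖ 56.60 = 3.919 kΩ.
First divider: V_A = V_supply · 3.919/(27.1 + 3.919) = 4.156 V.
Stage 2 is unloaded, so V_B = V_A · R4/(R3+R4) = 4.156 × 16.8/56.60 = 1.234 V.

V_B ≈ 1.23 V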